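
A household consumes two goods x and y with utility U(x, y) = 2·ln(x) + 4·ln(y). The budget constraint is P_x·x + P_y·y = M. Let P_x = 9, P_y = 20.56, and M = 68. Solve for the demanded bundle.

MU_x/MU_y = (2·y)/(4·x); tangency sets this equal to P_x/P_y.
So 2·P_y·y = 4·P_x·x; combined with the budget, a share 1/3 of income goes to x.
Demand: x*(P_x,P_y,M) = 1/3·M/P_x and y* = 2/3·M/P_y.
At P_x=9, P_y=20.56, M=68: x* = 1/3·68/9 = 2.5185, y* = 2.2049.

x* = 2.5185, y* = 2.2049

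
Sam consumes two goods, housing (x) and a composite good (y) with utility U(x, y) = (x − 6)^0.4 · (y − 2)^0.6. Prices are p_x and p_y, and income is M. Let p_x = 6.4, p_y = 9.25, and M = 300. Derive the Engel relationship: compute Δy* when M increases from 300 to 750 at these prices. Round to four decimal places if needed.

After buying the subsistence bundle (6, 2), a share 0.4 of the remaining income goes to x: x* = 6 + 0.4·(M − 6p_x − 2p_y)/p_x.
Discretionary income = 300 − 6·6.4 − 2·9.25 = 243.1; y* = 2 + 0.6·243.1/9.25 = 17.7686.
At M' = 750: y* = 46.9578. Change: 46.9578 − 17.7686 = 29.1892.

Δy* = 29.1892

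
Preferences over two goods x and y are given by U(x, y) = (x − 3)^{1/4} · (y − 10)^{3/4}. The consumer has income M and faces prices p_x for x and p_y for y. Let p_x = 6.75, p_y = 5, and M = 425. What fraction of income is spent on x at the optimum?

share on x = 0.2563

After buying the subsistence bundle (3, 10), a share 0.25 of the remaining income goes to x: x* = 3 + 0.25·(M − 3p_x − 10p_y)/p_x.
Discretionary income = 425 − 3·6.75 − 10·5 = 354.75; x* = 3 + 0.25·354.75/6.75 = 16.1389; y* = 10 + 0.75·354.75/5 = 63.2125.
Expenditure on x: 6.75·16.1389 = 108.9375; share = 0.2563.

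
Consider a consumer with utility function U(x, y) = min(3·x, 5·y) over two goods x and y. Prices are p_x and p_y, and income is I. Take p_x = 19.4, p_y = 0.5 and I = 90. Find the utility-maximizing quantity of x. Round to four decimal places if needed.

With perfect complements, no substitution: consume in ratio x:y = 5:3.
Budget: p_x·x + p_y·(3/5)·x = I, so (5·p_x + 3·p_y)·x = 5·I.
Demand: x*(p_x,p_y,I) = 5·I/(5·p_x + 3·p_y), y* = 3·I/(5·p_x + 3·p_y).
Here 5·19.4 + 3·0.5 = 98.5, giving x* = 4.5685.

x* = 4.5685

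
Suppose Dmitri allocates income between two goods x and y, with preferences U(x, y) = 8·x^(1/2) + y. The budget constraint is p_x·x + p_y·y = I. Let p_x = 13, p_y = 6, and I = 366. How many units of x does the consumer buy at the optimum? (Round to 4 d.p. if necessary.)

Set MRS = p_x/p_y: 4·x^(−1/2) = p_x/p_y.
Thus x* = (4·p_y/p_x)² — independent of I — with the rest of income spent on y.
Plugging in: x* = (4·6/13)² = 3.4083.

x* = 3.4083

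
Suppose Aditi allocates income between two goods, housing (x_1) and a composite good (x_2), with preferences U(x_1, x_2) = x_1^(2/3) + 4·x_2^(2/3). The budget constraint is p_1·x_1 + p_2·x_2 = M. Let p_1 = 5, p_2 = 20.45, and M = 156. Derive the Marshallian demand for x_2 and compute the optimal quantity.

MRS = MU_x_1/MU_x_2 = (1/4)·(x_2/x_1)^(1/3). Set equal to p_1/p_2.
Solve for the ratio: x_2/x_1 = [4·p_1/p_2]^(3).
With the ratio pinned down, the budget gives x_1* = M/(p_1 + p_2·(x_2/x_1)) and x_2* = (x_2/x_1)·x_1*.
Numerically x_2/x_1 = 0.935427, so x_1* = 156/(5 + 20.45·0.935427) = 6.4651 and x_2* = 0.935427·6.4651 = 6.0476.

x_2* = 6.0476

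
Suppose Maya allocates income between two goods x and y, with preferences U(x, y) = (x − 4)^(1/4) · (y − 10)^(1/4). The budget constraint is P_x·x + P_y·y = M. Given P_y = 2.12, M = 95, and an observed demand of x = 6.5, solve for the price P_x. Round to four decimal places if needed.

Let x' = x−4, y' = y−10. MRS = y'/x' = P_x/P_y.
After buying the subsistence bundle (4, 10), a share 0.5 of the remaining income goes to x: x* = 4 + 0.5·(M − 4P_x − 10P_y)/P_x.
Set x* = 6.5 in the demand function and solve for P_x: P_x = 8.2.

P_x = 8.2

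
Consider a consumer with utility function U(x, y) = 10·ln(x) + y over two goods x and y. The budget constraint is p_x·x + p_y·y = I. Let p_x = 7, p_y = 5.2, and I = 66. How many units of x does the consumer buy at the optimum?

x* = 7.4286

Set MRS = p_x/p_y: (10/x)/1 = p_x/p_y.
So x*(p_x,p_y) = 10·p_y/p_x, independent of income; and y* = (I − 10·p_y)/p_y.
At the given prices: x* = 10·5.2/7 = 7.4286.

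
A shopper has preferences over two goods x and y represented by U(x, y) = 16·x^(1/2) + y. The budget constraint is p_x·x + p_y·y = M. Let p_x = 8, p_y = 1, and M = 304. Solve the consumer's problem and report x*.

Set MRS = p_x/p_y: 8·x^(−1/2) = p_x/p_y.
Solve: √x = 8·p_y/p_x, so x*(p_x,p_y) = (8·p_y/p_x)², and y* = (M − p_x·x*)/p_y.
Plugging in: x* = (8·1/8)² = 1.

x* = 1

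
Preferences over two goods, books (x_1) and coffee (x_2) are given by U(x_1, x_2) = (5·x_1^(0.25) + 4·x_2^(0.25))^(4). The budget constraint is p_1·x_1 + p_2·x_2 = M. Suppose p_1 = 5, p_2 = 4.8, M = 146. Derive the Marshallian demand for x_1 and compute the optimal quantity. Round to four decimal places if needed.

x_1* = 16.6588

Substitute x_2 = (x_2/x_1)·x_1 into the budget: x_1* = M/(p_1 + p_2·(x_2/x_1)).
Numerically x_2/x_1 = 0.784197, so x_1* = 146/(5 + 4.8·0.784197) = 16.6588.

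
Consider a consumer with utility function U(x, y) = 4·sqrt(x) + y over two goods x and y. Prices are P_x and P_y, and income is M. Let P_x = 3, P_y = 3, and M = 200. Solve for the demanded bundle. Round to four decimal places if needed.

x* = 4, y* = 62.6667

Utility is quasi-linear in y; the FOC for x is 2/√x = P_x/P_y.
Solve: √x = 2·P_y/P_x, so x*(P_x,P_y) = (2·P_y/P_x)², and y* = (M − P_x·x*)/P_y.
Plugging in: x* = (2·3/3)² = 4, y* = 62.6667.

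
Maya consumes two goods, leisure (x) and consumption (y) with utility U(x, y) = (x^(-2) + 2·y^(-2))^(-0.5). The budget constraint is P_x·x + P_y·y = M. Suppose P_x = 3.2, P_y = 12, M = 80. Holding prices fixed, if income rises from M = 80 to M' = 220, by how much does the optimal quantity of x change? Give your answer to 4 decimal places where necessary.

Δx* = 10.8263

With the ratio pinned down, the budget gives x* = M/(P_x + P_y·(y/x)) and y* = (y/x)·x*.
Numerically y/x = 0.81096, so x* = 80/(3.2 + 12·0.81096) = 6.1864.
At M' = 220: x* = 17.0127. Change: 17.0127 − 6.1864 = 10.8263.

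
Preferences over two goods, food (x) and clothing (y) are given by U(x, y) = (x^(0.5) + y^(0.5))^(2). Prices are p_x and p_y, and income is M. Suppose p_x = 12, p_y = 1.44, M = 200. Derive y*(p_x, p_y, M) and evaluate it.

MRS = MU_x/MU_y = (y/x)^(0.5). Set equal to p_x/p_y.
Hence y/x = (p_x/p_y)^(1/(0.5)), i.e. raised to the 2 power.
With the ratio pinned down, the budget gives x* = M/(p_x + p_y·(y/x)) and y* = (y/x)·x*.
Numerically y/x = 69.444444, so x* = 200/(12 + 1.44·69.444444) = 1.7857 and y* = 69.444444·1.7857 = 124.0079.

y* = 124.0079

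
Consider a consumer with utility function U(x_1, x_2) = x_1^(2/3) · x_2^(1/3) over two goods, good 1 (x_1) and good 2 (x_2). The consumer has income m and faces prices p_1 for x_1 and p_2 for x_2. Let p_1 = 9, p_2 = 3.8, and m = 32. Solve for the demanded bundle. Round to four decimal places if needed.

Demand: x_1*(p_1,p_2,m) = 2/3·m/p_1 and x_2* = 1/3·m/p_2.
At p_1=9, p_2=3.8, m=32: x_1* = 2/3·32/9 = 2.3704, x_2* = 2.807.

x_1* = 2.3704, x_2* = 2.807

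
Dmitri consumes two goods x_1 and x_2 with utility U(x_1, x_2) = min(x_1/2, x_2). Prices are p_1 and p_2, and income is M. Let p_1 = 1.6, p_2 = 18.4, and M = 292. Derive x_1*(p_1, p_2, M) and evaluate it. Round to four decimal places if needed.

x_1* = 27.037

Leontief preferences: the optimum is at the kink where x_1/2 = x_2/1, i.e. x_2 = (1/2)·x_1.
Budget: p_1·x_1 + p_2·(1/2)·x_1 = M, so (2·p_1 + p_2)·x_1 = 2·M.
Demand: x_1*(p_1,p_2,M) = 2·M/(2·p_1 + p_2), x_2* = M/(2·p_1 + p_2).
Here 2·1.6 + 18.4 = 21.6, giving x_1* = 27.037.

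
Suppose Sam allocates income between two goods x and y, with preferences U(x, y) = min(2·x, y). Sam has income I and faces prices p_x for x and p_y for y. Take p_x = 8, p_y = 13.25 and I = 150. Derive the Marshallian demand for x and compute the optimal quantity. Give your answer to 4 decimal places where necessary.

x* = 4.3478

Leontief preferences: the optimum is at the kink where x/1 = y/2, i.e. y = 2·x.
Budget: p_x·x + p_y·2·x = I, so (p_x + 2·p_y)·x = I.
Demand: x*(p_x,p_y,I) = I/(p_x + 2·p_y), y* = 2·I/(p_x + 2·p_y).
Here 8 + 2·13.25 = 34.5, giving x* = 4.3478.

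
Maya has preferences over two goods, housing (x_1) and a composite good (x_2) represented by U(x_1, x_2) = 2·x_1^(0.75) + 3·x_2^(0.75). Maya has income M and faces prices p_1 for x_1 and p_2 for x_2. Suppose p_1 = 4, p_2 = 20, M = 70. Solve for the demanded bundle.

x_1* = 16.8188, x_2* = 0.1362

MU_x_1 ∝ 2·x_1^(-0.25), MU_x_2 ∝ 3·x_2^(-0.25), so MRS = (2/3)·(x_2/x_1)^(0.25) = p_1/p_2.
Hence x_2/x_1 = ((3/2)·p_1/p_2)^(1/(0.25)), i.e. raised to the 4 power.
Substitute x_2 = (x_2/x_1)·x_1 into the budget: x_1* = M/(p_1 + p_2·(x_2/x_1)).
Numerically x_2/x_1 = 0.0081, so x_1* = 70/(4 + 20·0.0081) = 16.8188 and x_2* = 0.0081·16.8188 = 0.1362.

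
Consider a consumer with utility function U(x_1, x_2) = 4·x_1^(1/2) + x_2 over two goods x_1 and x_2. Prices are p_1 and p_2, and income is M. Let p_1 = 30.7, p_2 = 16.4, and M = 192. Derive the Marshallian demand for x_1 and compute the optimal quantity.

x_1* = 1.1415

Utility is quasi-linear in x_2; the FOC for x_1 is 2/√x_1 = p_1/p_2.
Solve: √x_1 = 2·p_2/p_1, so x_1*(p_1,p_2) = (2·p_2/p_1)², and x_2* = (M − p_1·x_1*)/p_2.
Plugging in: x_1* = (2·16.4/30.7)² = 1.1415.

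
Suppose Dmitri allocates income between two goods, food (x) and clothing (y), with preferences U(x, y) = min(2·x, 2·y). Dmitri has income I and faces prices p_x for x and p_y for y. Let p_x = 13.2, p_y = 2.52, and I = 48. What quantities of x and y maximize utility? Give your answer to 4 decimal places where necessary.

x* = 3.0534, y* = 3.0534

Demand: x*(p_x,p_y,I) = 2·I/(2·p_x + 2·p_y), y* = 2·I/(2·p_x + 2·p_y).
Here 2·13.2 + 2·2.52 = 31.44, giving x* = 3.0534 and y* = 3.0534.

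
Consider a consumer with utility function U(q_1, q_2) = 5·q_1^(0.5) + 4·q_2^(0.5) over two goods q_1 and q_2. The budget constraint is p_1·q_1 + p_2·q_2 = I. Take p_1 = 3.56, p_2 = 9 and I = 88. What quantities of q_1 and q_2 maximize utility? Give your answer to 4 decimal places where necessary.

q_1* = 19.7255, q_2* = 1.9753

From the CES first-order condition, (5/4)·(q_2/q_1)^(0.5) = p_1/p_2.
Solve for the ratio: q_2/q_1 = [(4/5)·p_1/p_2]^(2).
Substitute q_2 = (q_2/q_1)·q_1 into the budget: q_1* = I/(p_1 + p_2·(q_2/q_1)).
Numerically q_2/q_1 = 0.100137, so q_1* = 88/(3.56 + 9·0.100137) = 19.7255 and q_2* = 0.100137·19.7255 = 1.9753.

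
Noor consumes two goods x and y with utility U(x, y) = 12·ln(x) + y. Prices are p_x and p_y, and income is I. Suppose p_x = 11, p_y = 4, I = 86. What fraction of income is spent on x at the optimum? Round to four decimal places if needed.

So x*(p_x,p_y) = 12·p_y/p_x, independent of income; and y* = (I − 12·p_y)/p_y.
At the given prices: x* = 12·4/11 = 4.3636, and y* = 9.5.
Expenditure on x: 11·4.3636 = 48; share = 0.5581.

share on x = 0.5581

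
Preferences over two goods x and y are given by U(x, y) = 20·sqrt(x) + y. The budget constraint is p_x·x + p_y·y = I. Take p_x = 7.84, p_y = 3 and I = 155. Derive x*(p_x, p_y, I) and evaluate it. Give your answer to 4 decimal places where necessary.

x* = 14.6423

Plugging in: x* = (10·3/7.84)² = 14.6423.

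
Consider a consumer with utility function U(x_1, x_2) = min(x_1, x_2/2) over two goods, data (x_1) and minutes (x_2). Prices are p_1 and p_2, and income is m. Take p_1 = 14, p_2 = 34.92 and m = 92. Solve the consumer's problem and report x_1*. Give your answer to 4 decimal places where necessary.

Leontief preferences: the optimum is at the kink where x_1/1 = x_2/2, i.e. x_2 = 2·x_1.
Budget: p_1·x_1 + p_2·2·x_1 = m, so (p_1 + 2·p_2)·x_1 = m.
Demand: x_1*(p_1,p_2,m) = m/(p_1 + 2·p_2), x_2* = 2·m/(p_1 + 2·p_2).
Here 14 + 2·34.92 = 83.84, giving x_1* = 1.0973.

x_1* = 1.0973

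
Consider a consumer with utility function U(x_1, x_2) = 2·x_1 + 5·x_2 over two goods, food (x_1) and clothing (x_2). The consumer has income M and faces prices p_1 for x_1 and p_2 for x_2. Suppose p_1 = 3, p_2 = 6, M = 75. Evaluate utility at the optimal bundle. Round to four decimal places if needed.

Perfect substitutes: compare marginal utility per dollar. 2/p_1 vs 5/p_2 → 0.6667 vs 0.8333.
x_2 gives more utility per dollar, so spend all income on x_2: x_2* = M/p_2, x_1* = 0.
Numerically: x_1* = 0, x_2* = 12.5.
Utility at the optimum: U(0, 12.5) = 62.5.

V = 62.5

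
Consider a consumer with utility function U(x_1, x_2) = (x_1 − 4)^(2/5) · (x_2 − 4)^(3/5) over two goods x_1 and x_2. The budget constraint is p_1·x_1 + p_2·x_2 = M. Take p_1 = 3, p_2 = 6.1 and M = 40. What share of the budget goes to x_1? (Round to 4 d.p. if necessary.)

Discretionary income = 40 − 4·3 − 4·6.1 = 3.6; x_1* = 4 + 0.4·3.6/3 = 4.48; x_2* = 4 + 0.6·3.6/6.1 = 4.3541.
Expenditure on x_1: 3·4.48 = 13.44; share = 0.336.

share on x_1 = 0.336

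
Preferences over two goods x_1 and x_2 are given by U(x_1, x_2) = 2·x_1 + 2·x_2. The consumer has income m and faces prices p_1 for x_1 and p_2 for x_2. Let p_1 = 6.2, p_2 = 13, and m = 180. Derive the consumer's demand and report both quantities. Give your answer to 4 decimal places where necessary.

x_1* = 29.0323, x_2* = 0

Perfect substitutes: compare marginal utility per dollar. 2/p_1 vs 2/p_2 → 0.3226 vs 0.1538.
x_1 gives more utility per dollar, so spend all income on x_1: x_1* = m/p_1, x_2* = 0.
Numerically: x_1* = 29.0323, x_2* = 0.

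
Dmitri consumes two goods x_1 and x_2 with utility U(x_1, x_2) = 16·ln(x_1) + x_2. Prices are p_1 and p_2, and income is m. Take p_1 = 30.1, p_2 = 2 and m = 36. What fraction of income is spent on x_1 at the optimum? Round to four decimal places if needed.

Set MRS = p_1/p_2: (16/x_1)/1 = p_1/p_2.
So x_1*(p_1,p_2) = 16·p_2/p_1, independent of income; and x_2* = (m − 16·p_2)/p_2.
At the given prices: x_1* = 16·2/30.1 = 1.0631, and x_2* = 2.
Expenditure on x_1: 30.1·1.0631 = 32; share = 0.8889.

share on x_1 = 0.8889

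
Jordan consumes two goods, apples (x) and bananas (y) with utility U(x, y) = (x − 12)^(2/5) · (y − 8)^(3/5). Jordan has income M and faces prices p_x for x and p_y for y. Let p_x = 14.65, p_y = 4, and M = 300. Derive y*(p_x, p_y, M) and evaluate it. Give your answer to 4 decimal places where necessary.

y* = 21.83

Substituting into the budget: x* = 12 + 0.4·(M − 12·p_x − 8·p_y)/p_x, and y* = 8 + 0.6·(…)/p_y.
Discretionary income = 300 − 12·14.65 − 8·4 = 92.2; y* = 8 + 0.6·92.2/4 = 21.83.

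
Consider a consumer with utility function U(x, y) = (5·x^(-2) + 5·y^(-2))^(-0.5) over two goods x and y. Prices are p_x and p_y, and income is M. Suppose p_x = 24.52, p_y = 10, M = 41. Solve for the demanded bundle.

MRS = MU_x/MU_y = (y/x)^(3). Set equal to p_x/p_y.
Solve for the ratio: y/x = [p_x/p_y]^(1/3).
With the ratio pinned down, the budget gives x* = M/(p_x + p_y·(y/x)) and y* = (y/x)·x*.
Numerically y/x = 1.348466, so x* = 41/(24.52 + 10·1.348466) = 1.0788 and y* = 1.348466·1.0788 = 1.4547.

x* = 1.0788, y* = 1.4547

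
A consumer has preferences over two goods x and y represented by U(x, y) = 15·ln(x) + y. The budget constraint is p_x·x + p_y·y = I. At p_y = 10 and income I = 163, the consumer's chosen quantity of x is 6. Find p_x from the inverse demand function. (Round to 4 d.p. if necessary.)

p_x = 25

MU_x = 15/x, MU_y = 1. Tangency: 15/x = p_x/p_y.
So x*(p_x,p_y) = 15·p_y/p_x, independent of income; and y* = (I − 15·p_y)/p_y.
Set x* = 6 in the demand function and solve for p_x: p_x = 25.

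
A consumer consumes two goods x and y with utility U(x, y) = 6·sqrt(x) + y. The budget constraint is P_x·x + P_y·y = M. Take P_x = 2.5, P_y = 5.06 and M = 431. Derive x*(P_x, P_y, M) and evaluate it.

Set MRS = P_x/P_y: 3·x^(−1/2) = P_x/P_y.
Thus x* = (3·P_y/P_x)² — independent of M — with the rest of income spent on y.
Plugging in: x* = (3·5.06/2.5)² = 36.8692.

x* = 36.8692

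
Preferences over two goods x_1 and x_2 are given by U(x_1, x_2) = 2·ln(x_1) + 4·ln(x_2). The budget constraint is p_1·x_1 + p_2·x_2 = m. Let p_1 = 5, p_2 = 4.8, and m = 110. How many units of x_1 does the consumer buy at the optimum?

x_1* = 7.3333

The MRS is (1/2)·x_2/x_1. Set MRS = p_1/p_2.
So 2·p_2·x_2 = 4·p_1·x_1; combined with the budget, a share 1/3 of income goes to x_1.
Demand: x_1*(p_1,p_2,m) = 1/3·m/p_1 and x_2* = 2/3·m/p_2.
At p_1=5, p_2=4.8, m=110: x_1* = 1/3·110/5 = 7.3333.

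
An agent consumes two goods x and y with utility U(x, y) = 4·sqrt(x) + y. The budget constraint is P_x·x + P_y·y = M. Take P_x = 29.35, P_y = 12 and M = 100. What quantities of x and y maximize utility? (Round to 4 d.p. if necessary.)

Set MRS = P_x/P_y: 2·x^(−1/2) = P_x/P_y.
Thus x* = (2·P_y/P_x)² — independent of M — with the rest of income spent on y.
Plugging in: x* = (2·12/29.35)² = 0.6687, y* = 6.6979.

x* = 0.6687, y* = 6.6979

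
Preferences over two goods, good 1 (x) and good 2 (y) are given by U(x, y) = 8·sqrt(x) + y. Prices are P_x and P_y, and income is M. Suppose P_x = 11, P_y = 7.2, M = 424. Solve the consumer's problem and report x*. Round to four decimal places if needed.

Thus x* = (4·P_y/P_x)² — independent of M — with the rest of income spent on y.
Plugging in: x* = (4·7.2/11)² = 6.8549.

x* = 6.8549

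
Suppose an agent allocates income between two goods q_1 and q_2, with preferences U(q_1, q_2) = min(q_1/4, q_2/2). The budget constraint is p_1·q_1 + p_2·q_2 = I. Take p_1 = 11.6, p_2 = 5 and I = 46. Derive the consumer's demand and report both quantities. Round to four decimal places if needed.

q_1* = 3.2624, q_2* = 1.6312

With perfect complements, no substitution: consume in ratio q_1:q_2 = 4:2.
Budget: p_1·q_1 + p_2·(1/2)·q_1 = I, so (4·p_1 + 2·p_2)·q_1 = 4·I.
Demand: q_1*(p_1,p_2,I) = 4·I/(4·p_1 + 2·p_2), q_2* = 2·I/(4·p_1 + 2·p_2).
Here 4·11.6 + 2·5 = 56.4, giving q_1* = 3.2624 and q_2* = 1.6312.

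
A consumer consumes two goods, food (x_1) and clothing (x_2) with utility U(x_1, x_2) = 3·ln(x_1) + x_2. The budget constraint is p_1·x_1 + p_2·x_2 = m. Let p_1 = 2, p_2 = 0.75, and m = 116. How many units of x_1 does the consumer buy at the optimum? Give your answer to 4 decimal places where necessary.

Set MRS = p_1/p_2: (3/x_1)/1 = p_1/p_2.
So x_1*(p_1,p_2) = 3·p_2/p_1, independent of income; and x_2* = (m − 3·p_2)/p_2.
At the given prices: x_1* = 3·0.75/2 = 1.125.

x_1* = 1.125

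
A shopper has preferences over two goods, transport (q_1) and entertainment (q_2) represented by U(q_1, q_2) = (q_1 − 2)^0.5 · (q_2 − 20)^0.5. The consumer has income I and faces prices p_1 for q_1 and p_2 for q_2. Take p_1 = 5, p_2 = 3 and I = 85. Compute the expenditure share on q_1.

share on q_1 = 0.2059

This is Cobb-Douglas in (q_1−2, q_2−20): tangency gives 0.5·p_2·(q_2−20) = 0.5·p_1·(q_1−2).
After buying the subsistence bundle (2, 20), a share 0.5 of the remaining income goes to q_1: q_1* = 2 + 0.5·(I − 2p_1 − 20p_2)/p_1.
Discretionary income = 85 − 2·5 − 20·3 = 15; q_1* = 2 + 0.5·15/5 = 3.5; q_2* = 20 + 0.5·15/3 = 22.5.
Expenditure on q_1: 5·3.5 = 17.5; share = 0.2059.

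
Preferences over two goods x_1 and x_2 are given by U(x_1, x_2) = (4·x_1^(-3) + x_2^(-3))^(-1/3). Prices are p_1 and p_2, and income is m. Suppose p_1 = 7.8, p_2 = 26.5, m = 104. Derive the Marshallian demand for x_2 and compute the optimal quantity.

From the CES first-order condition, 4·(x_2/x_1)^(4) = p_1/p_2.
Solve for the ratio: x_2/x_1 = [(1/4)·p_1/p_2]^(0.25).
Substitute x_2 = (x_2/x_1)·x_1 into the budget: x_1* = m/(p_1 + p_2·(x_2/x_1)).
Numerically x_2/x_1 = 0.520831, so x_1* = 104/(7.8 + 26.5·0.520831) = 4.8144 and x_2* = 0.520831·4.8144 = 2.5075.

x_2* = 2.5075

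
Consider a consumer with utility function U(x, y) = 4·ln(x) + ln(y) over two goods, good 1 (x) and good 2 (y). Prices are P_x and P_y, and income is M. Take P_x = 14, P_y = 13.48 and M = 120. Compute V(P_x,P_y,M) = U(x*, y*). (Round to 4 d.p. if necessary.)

V = 8.278

Tangency: MRS = 4·y/x = P_x/P_y.
So 4·P_y·y = P_x·x; combined with the budget, a share 0.8 of income goes to x.
Demand: x*(P_x,P_y,M) = 0.8·M/P_x and y* = 0.2·M/P_y.
At P_x=14, P_y=13.48, M=120: x* = 0.8·120/14 = 6.8571, y* = 1.7804.
Utility at the optimum: U(6.8571, 1.7804) = 8.278.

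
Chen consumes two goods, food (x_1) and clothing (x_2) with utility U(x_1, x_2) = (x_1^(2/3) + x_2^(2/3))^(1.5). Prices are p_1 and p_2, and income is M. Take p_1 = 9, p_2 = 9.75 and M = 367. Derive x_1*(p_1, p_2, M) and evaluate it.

From the CES first-order condition, (x_2/x_1)^(1/3) = p_1/p_2.
Hence x_2/x_1 = (p_1/p_2)^(1/(1/3)), i.e. raised to the 3 power.
With the ratio pinned down, the budget gives x_1* = M/(p_1 + p_2·(x_2/x_1)) and x_2* = (x_2/x_1)·x_1*.
Numerically x_2/x_1 = 0.786527, so x_1* = 367/(9 + 9.75·0.786527) = 22.0174.

x_1* = 22.0174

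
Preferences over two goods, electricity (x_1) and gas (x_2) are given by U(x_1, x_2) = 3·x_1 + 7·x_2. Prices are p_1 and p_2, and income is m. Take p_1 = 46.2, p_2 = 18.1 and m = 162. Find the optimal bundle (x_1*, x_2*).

x_1* = 0, x_2* = 8.9503

Linear utility — the consumer picks whichever good has higher MU/price: 3/46.2 = 0.0649 vs 7/18.1 = 0.3867.
x_2 gives more utility per dollar, so spend all income on x_2: x_2* = m/p_2, x_1* = 0.
Numerically: x_1* = 0, x_2* = 8.9503.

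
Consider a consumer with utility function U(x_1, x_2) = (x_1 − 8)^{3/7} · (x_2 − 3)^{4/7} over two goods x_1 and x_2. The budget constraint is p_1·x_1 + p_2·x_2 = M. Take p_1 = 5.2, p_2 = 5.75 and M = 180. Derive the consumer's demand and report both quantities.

Let x_1' = x_1−8, x_2' = x_2−3. MRS = (3/4)·x_2'/x_1' = p_1/p_2.
Substituting into the budget: x_1* = 8 + 3/7·(M − 8·p_1 − 3·p_2)/p_1, and x_2* = 3 + 4/7·(…)/p_2.
Discretionary income = 180 − 8·5.2 − 3·5.75 = 121.15; x_1* = 8 + 3/7·121.15/5.2 = 17.9849; x_2* = 3 + 4/7·121.15/5.75 = 15.0398.

x_1* = 17.9849, x_2* = 15.0398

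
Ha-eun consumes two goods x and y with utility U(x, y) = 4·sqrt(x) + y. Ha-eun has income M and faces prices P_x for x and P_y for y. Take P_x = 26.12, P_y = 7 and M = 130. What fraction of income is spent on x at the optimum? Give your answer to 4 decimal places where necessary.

Utility is quasi-linear in y; the FOC for x is 2/√x = P_x/P_y.
Thus x* = (2·P_y/P_x)² — independent of M — with the rest of income spent on y.
Plugging in: x* = (2·7/26.12)² = 0.2873, y* = 17.4995.
Expenditure on x: 26.12·0.2873 = 7.5038; share = 0.0577.

share on x = 0.0577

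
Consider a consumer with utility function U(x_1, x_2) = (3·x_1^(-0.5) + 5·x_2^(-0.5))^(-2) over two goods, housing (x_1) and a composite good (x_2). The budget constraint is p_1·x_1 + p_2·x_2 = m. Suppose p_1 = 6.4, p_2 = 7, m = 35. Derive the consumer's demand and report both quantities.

From the CES first-order condition, (3/5)·(x_2/x_1)^(1.5) = p_1/p_2.
Hence x_2/x_1 = ((5/3)·p_1/p_2)^(1/(1.5)), i.e. raised to the 2/3 power.
With the ratio pinned down, the budget gives x_1* = m/(p_1 + p_2·(x_2/x_1)) and x_2* = (x_2/x_1)·x_1*.
Numerically x_2/x_1 = 1.324201, so x_1* = 35/(6.4 + 7·1.324201) = 2.2337 and x_2* = 1.324201·2.2337 = 2.9578.

x_1* = 2.2337, x_2* = 2.9578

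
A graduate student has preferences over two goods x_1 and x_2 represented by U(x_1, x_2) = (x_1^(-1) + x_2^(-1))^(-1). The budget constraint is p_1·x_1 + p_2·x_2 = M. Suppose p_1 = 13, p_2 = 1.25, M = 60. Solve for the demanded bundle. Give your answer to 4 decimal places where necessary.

Substitute x_2 = (x_2/x_1)·x_1 into the budget: x_1* = M/(p_1 + p_2·(x_2/x_1)).
Numerically x_2/x_1 = 3.224903, so x_1* = 60/(13 + 1.25·3.224903) = 3.523 and x_2* = 3.224903·3.523 = 11.3612.

x_1* = 3.523, x_2* = 11.3612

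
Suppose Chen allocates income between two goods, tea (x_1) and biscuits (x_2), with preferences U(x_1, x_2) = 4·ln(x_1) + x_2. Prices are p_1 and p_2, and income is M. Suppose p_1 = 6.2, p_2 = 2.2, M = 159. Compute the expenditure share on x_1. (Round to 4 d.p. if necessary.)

share on x_1 = 0.0553

Set MRS = p_1/p_2: (4/x_1)/1 = p_1/p_2.
So x_1*(p_1,p_2) = 4·p_2/p_1, independent of income; and x_2* = (M − 4·p_2)/p_2.
At the given prices: x_1* = 4·2.2/6.2 = 1.4194, and x_2* = 68.2727.
Expenditure on x_1: 6.2·1.4194 = 8.8; share = 0.0553.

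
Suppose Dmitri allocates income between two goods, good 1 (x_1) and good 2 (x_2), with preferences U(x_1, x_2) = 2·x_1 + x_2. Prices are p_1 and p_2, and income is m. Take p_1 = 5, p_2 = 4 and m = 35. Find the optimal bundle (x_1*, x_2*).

x_1* = 7, x_2* = 0

Perfect substitutes: compare marginal utility per dollar. 2/p_1 vs 1/p_2 → 0.4 vs 0.25.
x_1 gives more utility per dollar, so spend all income on x_1: x_1* = m/p_1, x_2* = 0.
Numerically: x_1* = 7, x_2* = 0.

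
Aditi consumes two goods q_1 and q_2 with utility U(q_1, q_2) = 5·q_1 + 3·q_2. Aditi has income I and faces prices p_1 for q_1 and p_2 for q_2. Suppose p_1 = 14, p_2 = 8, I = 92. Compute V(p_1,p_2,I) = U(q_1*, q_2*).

q_2 gives more utility per dollar, so spend all income on q_2: q_2* = I/p_2, q_1* = 0.
Numerically: q_1* = 0, q_2* = 11.5.
Utility at the optimum: U(0, 11.5) = 34.5.

V = 34.5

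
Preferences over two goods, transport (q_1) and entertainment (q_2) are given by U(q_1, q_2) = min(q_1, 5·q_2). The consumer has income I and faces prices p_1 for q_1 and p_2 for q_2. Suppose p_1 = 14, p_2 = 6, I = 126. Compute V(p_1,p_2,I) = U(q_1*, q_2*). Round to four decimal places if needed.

V = 8.2895

With perfect complements, no substitution: consume in ratio q_1:q_2 = 5:1.
Budget: p_1·q_1 + p_2·(1/5)·q_1 = I, so (5·p_1 + p_2)·q_1 = 5·I.
Demand: q_1*(p_1,p_2,I) = 5·I/(5·p_1 + p_2), q_2* = I/(5·p_1 + p_2).
Here 5·14 + 6 = 76, giving q_1* = 8.2895 and q_2* = 1.6579.
Utility at the optimum: U(8.2895, 1.6579) = 8.2895.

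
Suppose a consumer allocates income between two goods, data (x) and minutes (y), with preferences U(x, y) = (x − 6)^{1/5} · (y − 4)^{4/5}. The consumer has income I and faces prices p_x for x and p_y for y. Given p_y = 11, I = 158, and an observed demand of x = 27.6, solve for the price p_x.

p_x = 1

MRS = (1/4)·(y−4)/(x−6). Tangency with p_x/p_y gives y−4 = 4·(p_x/p_y)·(x−6).
After buying the subsistence bundle (6, 4), a share 0.2 of the remaining income goes to x: x* = 6 + 0.2·(I − 6p_x − 4p_y)/p_x.
Set x* = 27.6 in the demand function and solve for p_x: p_x = 1.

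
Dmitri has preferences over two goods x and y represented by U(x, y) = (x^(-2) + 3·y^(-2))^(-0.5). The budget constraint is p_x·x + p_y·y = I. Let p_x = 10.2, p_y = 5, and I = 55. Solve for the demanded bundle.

x* = 2.843, y* = 5.2003

From the CES first-order condition, (1/3)·(y/x)^(3) = p_x/p_y.
Hence y/x = (3·p_x/p_y)^(1/(3)), i.e. raised to the 1/3 power.
With the ratio pinned down, the budget gives x* = I/(p_x + p_y·(y/x)) and y* = (y/x)·x*.
Numerically y/x = 1.829155, so x* = 55/(10.2 + 5·1.829155) = 2.843 and y* = 1.829155·2.843 = 5.2003.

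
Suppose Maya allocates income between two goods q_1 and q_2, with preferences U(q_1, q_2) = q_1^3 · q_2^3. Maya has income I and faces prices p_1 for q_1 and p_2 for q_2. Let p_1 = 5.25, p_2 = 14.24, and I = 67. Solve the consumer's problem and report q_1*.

Demand: q_1*(p_1,p_2,I) = 0.5·I/p_1 and q_2* = 0.5·I/p_2.
At p_1=5.25, p_2=14.24, I=67: q_1* = 0.5·67/5.25 = 6.381.

q_1* = 6.381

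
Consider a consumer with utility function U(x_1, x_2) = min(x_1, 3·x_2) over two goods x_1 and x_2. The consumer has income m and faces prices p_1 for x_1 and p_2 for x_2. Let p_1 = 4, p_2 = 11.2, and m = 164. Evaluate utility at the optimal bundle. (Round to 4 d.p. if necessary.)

Here 3·4 + 11.2 = 23.2, giving x_1* = 21.2069 and x_2* = 7.069.
Utility at the optimum: U(21.2069, 7.069) = 21.2069.

V = 21.2069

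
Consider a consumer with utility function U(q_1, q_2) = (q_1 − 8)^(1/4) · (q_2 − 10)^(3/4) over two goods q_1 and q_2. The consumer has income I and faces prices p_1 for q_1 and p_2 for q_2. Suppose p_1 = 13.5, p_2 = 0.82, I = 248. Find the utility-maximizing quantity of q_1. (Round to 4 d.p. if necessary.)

q_1* = 10.4407

Let q_1' = q_1−8, q_2' = q_2−10. MRS = (1/3)·q_2'/q_1' = p_1/p_2.
After buying the subsistence bundle (8, 10), a share 0.25 of the remaining income goes to q_1: q_1* = 8 + 0.25·(I − 8p_1 − 10p_2)/p_1.
Discretionary income = 248 − 8·13.5 − 10·0.82 = 131.8; q_1* = 8 + 0.25·131.8/13.5 = 10.4407.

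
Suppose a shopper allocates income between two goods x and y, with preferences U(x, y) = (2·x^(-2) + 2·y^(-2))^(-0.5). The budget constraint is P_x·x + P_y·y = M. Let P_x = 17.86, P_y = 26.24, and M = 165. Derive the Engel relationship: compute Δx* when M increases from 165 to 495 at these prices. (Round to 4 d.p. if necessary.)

Δx* = 8.0602

From the CES first-order condition, (y/x)^(3) = P_x/P_y.
Hence y/x = (P_x/P_y)^(1/(3)), i.e. raised to the 1/3 power.
Substitute y = (y/x)·x into the budget: x* = M/(P_x + P_y·(y/x)).
Numerically y/x = 0.879642, so x* = 165/(17.86 + 26.24·0.879642) = 4.0301.
At M' = 495: x* = 12.0903. Change: 12.0903 − 4.0301 = 8.0602.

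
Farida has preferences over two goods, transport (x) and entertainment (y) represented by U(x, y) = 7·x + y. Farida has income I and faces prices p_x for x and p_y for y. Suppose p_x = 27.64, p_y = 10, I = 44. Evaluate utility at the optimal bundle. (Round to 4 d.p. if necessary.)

V = 11.1433

x gives more utility per dollar, so spend all income on x: x* = I/p_x, y* = 0.
Numerically: x* = 1.5919, y* = 0.
Utility at the optimum: U(1.5919, 0) = 11.1433.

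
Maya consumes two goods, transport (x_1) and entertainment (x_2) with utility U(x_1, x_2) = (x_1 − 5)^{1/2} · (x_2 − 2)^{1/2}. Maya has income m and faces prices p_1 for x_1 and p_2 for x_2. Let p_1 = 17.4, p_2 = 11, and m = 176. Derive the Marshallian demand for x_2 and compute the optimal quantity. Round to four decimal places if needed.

x_2* = 5.0455

MRS = (x_2−2)/(x_1−5). Tangency with p_1/p_2 gives x_2−2 = (p_1/p_2)·(x_1−5).
Substituting into the budget: x_1* = 5 + 0.5·(m − 5·p_1 − 2·p_2)/p_1, and x_2* = 2 + 0.5·(…)/p_2.
Discretionary income = 176 − 5·17.4 − 2·11 = 67; x_2* = 2 + 0.5·67/11 = 5.0455.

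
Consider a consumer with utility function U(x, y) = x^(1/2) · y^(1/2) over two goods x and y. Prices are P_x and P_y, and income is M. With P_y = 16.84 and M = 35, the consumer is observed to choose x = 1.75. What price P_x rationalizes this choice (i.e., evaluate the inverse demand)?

MU_x/MU_y = (0.5·y)/(0.5·x); tangency sets this equal to P_x/P_y.
Rearranging, P_y·y = P_x·x. Substituting into the budget gives P_x·x·(1 + 1) = M.
Demand: x*(P_x,P_y,M) = 0.5·M/P_x and y* = 0.5·M/P_y.
Set x* = 1.75 in the demand function and solve for P_x: P_x = 10.

P_x = 10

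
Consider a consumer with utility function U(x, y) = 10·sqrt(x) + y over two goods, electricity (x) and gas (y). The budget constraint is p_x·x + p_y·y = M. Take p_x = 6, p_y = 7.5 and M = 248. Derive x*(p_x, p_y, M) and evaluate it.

MU_x = 5/√x, MU_y = 1. Tangency: 5/√x = p_x/p_y.
Solve: √x = 5·p_y/p_x, so x*(p_x,p_y) = (5·p_y/p_x)², and y* = (M − p_x·x*)/p_y.
Plugging in: x* = (5·7.5/6)² = 39.0625.

x* = 39.0625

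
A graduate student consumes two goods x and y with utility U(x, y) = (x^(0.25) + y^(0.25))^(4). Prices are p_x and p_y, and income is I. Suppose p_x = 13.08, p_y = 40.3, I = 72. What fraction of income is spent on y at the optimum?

Numerically y/x = 0.223051, so x* = 72/(13.08 + 40.3·0.223051) = 3.2625 and y* = 0.223051·3.2625 = 0.7277.
Expenditure on y: 40.3·0.7277 = 29.3265; share = 0.4073.

share on y = 0.4073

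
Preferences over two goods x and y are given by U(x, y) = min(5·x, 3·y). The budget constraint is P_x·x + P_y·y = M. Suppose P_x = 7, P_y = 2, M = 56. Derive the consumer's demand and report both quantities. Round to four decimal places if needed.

x* = 5.4194, y* = 9.0323

Leontief preferences: the optimum is at the kink where x/3 = y/5, i.e. y = (5/3)·x.
Budget: P_x·x + P_y·(5/3)·x = M, so (3·P_x + 5·P_y)·x = 3·M.
Demand: x*(P_x,P_y,M) = 3·M/(3·P_x + 5·P_y), y* = 5·M/(3·P_x + 5·P_y).
Here 3·7 + 5·2 = 31, giving x* = 5.4194 and y* = 9.0323.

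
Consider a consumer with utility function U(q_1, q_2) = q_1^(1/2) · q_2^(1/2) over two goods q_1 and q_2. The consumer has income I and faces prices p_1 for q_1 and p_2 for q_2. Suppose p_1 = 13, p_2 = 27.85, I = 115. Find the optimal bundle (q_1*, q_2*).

The MRS is q_2/q_1. Set MRS = p_1/p_2.
Rearranging, p_2·q_2 = p_1·q_1. Substituting into the budget gives p_1·q_1·(1 + 1) = I.
Demand: q_1*(p_1,p_2,I) = 0.5·I/p_1 and q_2* = 0.5·I/p_2.
At p_1=13, p_2=27.85, I=115: q_1* = 0.5·115/13 = 4.4231, q_2* = 2.0646.

q_1* = 4.4231, q_2* = 2.0646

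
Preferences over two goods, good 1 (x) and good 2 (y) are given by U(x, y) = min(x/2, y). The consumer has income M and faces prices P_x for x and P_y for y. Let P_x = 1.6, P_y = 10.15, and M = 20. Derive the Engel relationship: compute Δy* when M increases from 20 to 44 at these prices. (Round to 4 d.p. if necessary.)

Δy* = 1.7978

Demand: x*(P_x,P_y,M) = 2·M/(2·P_x + P_y), y* = M/(2·P_x + P_y).
Here 2·1.6 + 10.15 = 13.35, giving y* = 1.4981.
At M' = 44: y* = 3.2959. Change: 3.2959 − 1.4981 = 1.7978.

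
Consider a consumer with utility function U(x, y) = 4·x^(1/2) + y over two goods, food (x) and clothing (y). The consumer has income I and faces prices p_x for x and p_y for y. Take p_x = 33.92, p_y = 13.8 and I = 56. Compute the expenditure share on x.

Plugging in: x* = (2·13.8/33.92)² = 0.6621, y* = 2.4306.
Expenditure on x: 33.92·0.6621 = 22.4575; share = 0.401.

share on x = 0.401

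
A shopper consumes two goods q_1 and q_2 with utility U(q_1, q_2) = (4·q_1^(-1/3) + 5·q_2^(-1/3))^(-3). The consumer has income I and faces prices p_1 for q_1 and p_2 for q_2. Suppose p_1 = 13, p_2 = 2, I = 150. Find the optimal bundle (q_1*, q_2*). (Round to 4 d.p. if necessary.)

q_1* = 6.6299, q_2* = 31.9059

From the CES first-order condition, (4/5)·(q_2/q_1)^(4/3) = p_1/p_2.
Hence q_2/q_1 = ((5/4)·p_1/p_2)^(1/(4/3)), i.e. raised to the 0.75 power.
With the ratio pinned down, the budget gives q_1* = I/(p_1 + p_2·(q_2/q_1)) and q_2* = (q_2/q_1)·q_1*.
Numerically q_2/q_1 = 4.812464, so q_1* = 150/(13 + 2·4.812464) = 6.6299 and q_2* = 4.812464·6.6299 = 31.9059.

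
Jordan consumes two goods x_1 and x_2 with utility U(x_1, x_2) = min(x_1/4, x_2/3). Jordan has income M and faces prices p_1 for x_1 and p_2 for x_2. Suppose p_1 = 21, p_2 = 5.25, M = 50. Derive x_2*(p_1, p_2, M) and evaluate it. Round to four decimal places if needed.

x_2* = 1.5038

Here 4·21 + 3·5.25 = 99.75, giving x_2* = 1.5038.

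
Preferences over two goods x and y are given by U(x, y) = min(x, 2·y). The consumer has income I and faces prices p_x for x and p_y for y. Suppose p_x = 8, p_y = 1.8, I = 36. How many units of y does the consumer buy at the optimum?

Demand: x*(p_x,p_y,I) = 2·I/(2·p_x + p_y), y* = I/(2·p_x + p_y).
Here 2·8 + 1.8 = 17.8, giving y* = 2.0225.

y* = 2.0225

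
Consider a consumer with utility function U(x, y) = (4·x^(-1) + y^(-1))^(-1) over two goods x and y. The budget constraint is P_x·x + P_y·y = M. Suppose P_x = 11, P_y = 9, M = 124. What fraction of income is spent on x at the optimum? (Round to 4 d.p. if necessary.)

share on x = 0.6886

Numerically y/x = 0.552771, so x* = 124/(11 + 9·0.552771) = 7.7622 and y* = 0.552771·7.7622 = 4.2907.
Expenditure on x: 11·7.7622 = 85.3837; share = 0.6886.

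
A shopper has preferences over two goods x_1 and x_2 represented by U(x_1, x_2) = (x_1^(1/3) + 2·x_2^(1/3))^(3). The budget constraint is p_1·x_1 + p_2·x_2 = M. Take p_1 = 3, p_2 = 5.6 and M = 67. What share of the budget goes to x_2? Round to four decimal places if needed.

share on x_2 = 0.6743

MRS = MU_x_1/MU_x_2 = (1/2)·(x_2/x_1)^(2/3). Set equal to p_1/p_2.
Solve for the ratio: x_2/x_1 = [2·p_1/p_2]^(1.5).
With the ratio pinned down, the budget gives x_1* = M/(p_1 + p_2·(x_2/x_1)) and x_2* = (x_2/x_1)·x_1*.
Numerically x_2/x_1 = 1.109034, so x_1* = 67/(3 + 5.6·1.109034) = 7.2742 and x_2* = 1.109034·7.2742 = 8.0674.
Expenditure on x_2: 5.6·8.0674 = 45.1773; share = 0.6743.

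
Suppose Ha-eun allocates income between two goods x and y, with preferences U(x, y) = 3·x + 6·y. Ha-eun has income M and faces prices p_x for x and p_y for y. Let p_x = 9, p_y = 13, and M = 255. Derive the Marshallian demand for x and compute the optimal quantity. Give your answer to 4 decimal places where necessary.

x* = 0

Perfect substitutes: compare marginal utility per dollar. 3/p_x vs 6/p_y → 0.3333 vs 0.4615.
y gives more utility per dollar, so spend all income on y: y* = M/p_y, x* = 0.
Numerically: x* = 0, y* = 19.6154.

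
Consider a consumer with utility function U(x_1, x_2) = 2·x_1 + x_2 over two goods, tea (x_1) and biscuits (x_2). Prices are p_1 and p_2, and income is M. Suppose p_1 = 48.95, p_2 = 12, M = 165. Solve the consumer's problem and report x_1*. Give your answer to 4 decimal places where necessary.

x_1* = 0

Perfect substitutes: compare marginal utility per dollar. 2/p_1 vs 1/p_2 → 0.0409 vs 0.0833.
x_2 gives more utility per dollar, so spend all income on x_2: x_2* = M/p_2, x_1* = 0.
Numerically: x_1* = 0, x_2* = 13.75.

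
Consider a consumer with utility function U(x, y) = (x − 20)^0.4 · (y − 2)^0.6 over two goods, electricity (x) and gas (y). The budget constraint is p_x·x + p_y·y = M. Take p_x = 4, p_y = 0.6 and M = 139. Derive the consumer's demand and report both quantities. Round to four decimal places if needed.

MRS = (2/3)·(y−2)/(x−20). Tangency with p_x/p_y gives y−2 = (3/2)·(p_x/p_y)·(x−20).
After buying the subsistence bundle (20, 2), a share 0.4 of the remaining income goes to x: x* = 20 + 0.4·(M − 20p_x − 2p_y)/p_x.
Discretionary income = 139 − 20·4 − 2·0.6 = 57.8; x* = 20 + 0.4·57.8/4 = 25.78; y* = 2 + 0.6·57.8/0.6 = 59.8.

x* = 25.78, y* = 59.8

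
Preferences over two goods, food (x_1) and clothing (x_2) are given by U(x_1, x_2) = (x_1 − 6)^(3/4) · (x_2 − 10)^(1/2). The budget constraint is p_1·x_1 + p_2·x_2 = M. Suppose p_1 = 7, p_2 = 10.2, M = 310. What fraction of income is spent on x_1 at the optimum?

This is Cobb-Douglas in (x_1−6, x_2−10): tangency gives 0.75·p_2·(x_2−10) = 0.5·p_1·(x_1−6).
Substituting into the budget: x_1* = 6 + 0.6·(M − 6·p_1 − 10·p_2)/p_1, and x_2* = 10 + 0.4·(…)/p_2.
Discretionary income = 310 − 6·7 − 10·10.2 = 166; x_1* = 6 + 0.6·166/7 = 20.2286; x_2* = 10 + 0.4·166/10.2 = 16.5098.
Expenditure on x_1: 7·20.2286 = 141.6; share = 0.4568.

share on x_1 = 0.4568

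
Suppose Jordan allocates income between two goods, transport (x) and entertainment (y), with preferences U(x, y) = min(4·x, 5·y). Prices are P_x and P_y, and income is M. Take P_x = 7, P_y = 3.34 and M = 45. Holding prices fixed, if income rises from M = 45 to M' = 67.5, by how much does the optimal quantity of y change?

Δy* = 1.861

With perfect complements, no substitution: consume in ratio x:y = 5:4.
Budget: P_x·x + P_y·(4/5)·x = M, so (5·P_x + 4·P_y)·x = 5·M.
Demand: x*(P_x,P_y,M) = 5·M/(5·P_x + 4·P_y), y* = 4·M/(5·P_x + 4·P_y).
Here 5·7 + 4·3.34 = 48.36, giving y* = 3.7221.
At M' = 67.5: y* = 5.5831. Change: 5.5831 − 3.7221 = 1.861.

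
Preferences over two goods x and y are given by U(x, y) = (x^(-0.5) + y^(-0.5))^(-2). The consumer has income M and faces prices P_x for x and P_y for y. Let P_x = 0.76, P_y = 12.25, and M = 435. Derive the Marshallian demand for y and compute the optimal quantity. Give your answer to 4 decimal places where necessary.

y* = 25.4394

MU_x ∝ x^(-1.5), MU_y ∝ y^(-1.5), so MRS = (y/x)^(1.5) = P_x/P_y.
Solve for the ratio: y/x = [P_x/P_y]^(2/3).
With the ratio pinned down, the budget gives x* = M/(P_x + P_y·(y/x)) and y* = (y/x)·x*.
Numerically y/x = 0.156718, so x* = 435/(0.76 + 12.25·0.156718) = 162.326 and y* = 0.156718·162.326 = 25.4394.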